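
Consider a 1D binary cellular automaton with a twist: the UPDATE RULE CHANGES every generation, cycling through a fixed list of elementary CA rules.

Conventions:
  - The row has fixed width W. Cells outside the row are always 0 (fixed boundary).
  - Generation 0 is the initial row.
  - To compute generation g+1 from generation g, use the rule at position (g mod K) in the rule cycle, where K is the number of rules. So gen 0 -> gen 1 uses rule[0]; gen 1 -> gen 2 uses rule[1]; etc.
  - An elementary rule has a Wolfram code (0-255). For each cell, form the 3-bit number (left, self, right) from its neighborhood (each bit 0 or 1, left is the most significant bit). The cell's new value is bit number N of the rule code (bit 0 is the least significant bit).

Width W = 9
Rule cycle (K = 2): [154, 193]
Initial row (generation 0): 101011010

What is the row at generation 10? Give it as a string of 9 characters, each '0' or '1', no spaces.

Gen 0: 101011010
Gen 1 (rule 154): 000010001
Gen 2 (rule 193): 111000100
Gen 3 (rule 154): 110101010
Gen 4 (rule 193): 010000000
Gen 5 (rule 154): 101000000
Gen 6 (rule 193): 000011111
Gen 7 (rule 154): 000111110
Gen 8 (rule 193): 110011110
Gen 9 (rule 154): 101111101
Gen 10 (rule 193): 000111100

Answer: 000111100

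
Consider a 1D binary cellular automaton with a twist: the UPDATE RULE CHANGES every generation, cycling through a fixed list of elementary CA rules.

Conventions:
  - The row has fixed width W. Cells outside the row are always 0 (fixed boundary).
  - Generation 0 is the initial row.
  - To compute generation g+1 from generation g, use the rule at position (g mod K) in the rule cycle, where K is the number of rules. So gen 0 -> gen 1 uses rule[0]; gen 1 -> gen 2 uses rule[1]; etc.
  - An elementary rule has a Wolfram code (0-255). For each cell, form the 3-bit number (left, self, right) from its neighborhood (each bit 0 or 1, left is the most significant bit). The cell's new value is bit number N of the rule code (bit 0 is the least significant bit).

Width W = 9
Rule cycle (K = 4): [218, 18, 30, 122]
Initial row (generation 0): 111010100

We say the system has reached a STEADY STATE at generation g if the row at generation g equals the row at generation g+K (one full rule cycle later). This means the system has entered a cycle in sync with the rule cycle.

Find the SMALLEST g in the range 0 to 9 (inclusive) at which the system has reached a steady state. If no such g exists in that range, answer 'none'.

Answer: 6

Derivation:
Gen 0: 111010100
Gen 1 (rule 218): 111000010
Gen 2 (rule 18): 000100101
Gen 3 (rule 30): 001111101
Gen 4 (rule 122): 011000110
Gen 5 (rule 218): 111101111
Gen 6 (rule 18): 000000000
Gen 7 (rule 30): 000000000
Gen 8 (rule 122): 000000000
Gen 9 (rule 218): 000000000
Gen 10 (rule 18): 000000000
Gen 11 (rule 30): 000000000
Gen 12 (rule 122): 000000000
Gen 13 (rule 218): 000000000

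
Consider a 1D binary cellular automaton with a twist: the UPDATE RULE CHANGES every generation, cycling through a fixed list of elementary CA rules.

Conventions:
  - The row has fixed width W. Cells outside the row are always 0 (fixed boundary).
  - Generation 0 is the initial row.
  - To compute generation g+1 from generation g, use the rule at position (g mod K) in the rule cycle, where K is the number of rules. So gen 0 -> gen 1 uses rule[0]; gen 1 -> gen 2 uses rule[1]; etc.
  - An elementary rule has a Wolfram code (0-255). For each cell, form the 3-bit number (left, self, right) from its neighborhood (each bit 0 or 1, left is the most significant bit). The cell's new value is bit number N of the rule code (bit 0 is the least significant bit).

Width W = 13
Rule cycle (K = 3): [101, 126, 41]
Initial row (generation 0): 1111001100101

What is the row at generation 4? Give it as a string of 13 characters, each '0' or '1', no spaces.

Answer: 1110001011010

Derivation:
Gen 0: 1111001100101
Gen 1 (rule 101): 0001000100111
Gen 2 (rule 126): 0011101111101
Gen 3 (rule 41): 1010011000010
Gen 4 (rule 101): 1110001011010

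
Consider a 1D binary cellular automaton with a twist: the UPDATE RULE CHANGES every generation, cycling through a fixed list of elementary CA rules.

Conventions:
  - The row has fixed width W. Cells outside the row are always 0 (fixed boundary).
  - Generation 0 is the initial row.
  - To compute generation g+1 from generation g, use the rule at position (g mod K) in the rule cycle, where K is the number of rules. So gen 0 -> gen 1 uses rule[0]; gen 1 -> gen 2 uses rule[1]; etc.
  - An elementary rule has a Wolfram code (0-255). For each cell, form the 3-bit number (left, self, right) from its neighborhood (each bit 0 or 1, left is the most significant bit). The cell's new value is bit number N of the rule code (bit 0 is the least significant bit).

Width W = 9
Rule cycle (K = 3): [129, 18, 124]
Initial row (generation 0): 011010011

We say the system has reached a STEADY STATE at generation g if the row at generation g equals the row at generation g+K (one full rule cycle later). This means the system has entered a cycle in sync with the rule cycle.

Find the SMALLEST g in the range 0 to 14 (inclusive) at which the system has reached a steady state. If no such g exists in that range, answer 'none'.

Gen 0: 011010011
Gen 1 (rule 129): 000000000
Gen 2 (rule 18): 000000000
Gen 3 (rule 124): 000000000
Gen 4 (rule 129): 111111111
Gen 5 (rule 18): 000000000
Gen 6 (rule 124): 000000000
Gen 7 (rule 129): 111111111
Gen 8 (rule 18): 000000000
Gen 9 (rule 124): 000000000
Gen 10 (rule 129): 111111111
Gen 11 (rule 18): 000000000
Gen 12 (rule 124): 000000000
Gen 13 (rule 129): 111111111
Gen 14 (rule 18): 000000000
Gen 15 (rule 124): 000000000
Gen 16 (rule 129): 111111111
Gen 17 (rule 18): 000000000

Answer: 2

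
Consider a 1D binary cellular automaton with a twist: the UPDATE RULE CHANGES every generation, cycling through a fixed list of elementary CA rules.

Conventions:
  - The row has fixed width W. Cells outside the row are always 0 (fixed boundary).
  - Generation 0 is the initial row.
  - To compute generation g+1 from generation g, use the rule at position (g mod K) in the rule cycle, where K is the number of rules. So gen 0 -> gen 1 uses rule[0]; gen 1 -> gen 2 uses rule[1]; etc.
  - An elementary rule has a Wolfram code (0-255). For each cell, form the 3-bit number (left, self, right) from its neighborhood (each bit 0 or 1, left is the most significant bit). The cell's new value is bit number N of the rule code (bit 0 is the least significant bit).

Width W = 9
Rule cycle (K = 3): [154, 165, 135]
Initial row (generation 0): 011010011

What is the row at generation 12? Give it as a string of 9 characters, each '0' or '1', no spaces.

Gen 0: 011010011
Gen 1 (rule 154): 110001110
Gen 2 (rule 165): 000100100
Gen 3 (rule 135): 111101101
Gen 4 (rule 154): 111001000
Gen 5 (rule 165): 010001011
Gen 6 (rule 135): 110111000
Gen 7 (rule 154): 100110100
Gen 8 (rule 165): 100001101
Gen 9 (rule 135): 101110001
Gen 10 (rule 154): 001101010
Gen 11 (rule 165): 100011110
Gen 12 (rule 135): 101101100

Answer: 101101100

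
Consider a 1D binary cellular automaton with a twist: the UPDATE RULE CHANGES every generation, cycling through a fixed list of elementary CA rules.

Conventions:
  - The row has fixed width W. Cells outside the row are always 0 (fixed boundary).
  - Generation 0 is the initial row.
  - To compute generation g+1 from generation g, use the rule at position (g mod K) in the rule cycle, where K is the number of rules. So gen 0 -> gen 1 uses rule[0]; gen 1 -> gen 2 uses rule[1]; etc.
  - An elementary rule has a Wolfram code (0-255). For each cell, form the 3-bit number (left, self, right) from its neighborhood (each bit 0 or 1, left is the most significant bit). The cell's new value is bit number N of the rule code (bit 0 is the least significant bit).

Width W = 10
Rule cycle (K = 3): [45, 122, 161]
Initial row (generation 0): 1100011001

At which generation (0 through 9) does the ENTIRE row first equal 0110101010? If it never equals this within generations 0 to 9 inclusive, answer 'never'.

Gen 0: 1100011001
Gen 1 (rule 45): 1001010001
Gen 2 (rule 122): 0110101010
Gen 3 (rule 161): 0001010100
Gen 4 (rule 45): 1101111101
Gen 5 (rule 122): 1111000110
Gen 6 (rule 161): 0110010000
Gen 7 (rule 45): 0100010111
Gen 8 (rule 122): 1010101101
Gen 9 (rule 161): 0101010010

Answer: 2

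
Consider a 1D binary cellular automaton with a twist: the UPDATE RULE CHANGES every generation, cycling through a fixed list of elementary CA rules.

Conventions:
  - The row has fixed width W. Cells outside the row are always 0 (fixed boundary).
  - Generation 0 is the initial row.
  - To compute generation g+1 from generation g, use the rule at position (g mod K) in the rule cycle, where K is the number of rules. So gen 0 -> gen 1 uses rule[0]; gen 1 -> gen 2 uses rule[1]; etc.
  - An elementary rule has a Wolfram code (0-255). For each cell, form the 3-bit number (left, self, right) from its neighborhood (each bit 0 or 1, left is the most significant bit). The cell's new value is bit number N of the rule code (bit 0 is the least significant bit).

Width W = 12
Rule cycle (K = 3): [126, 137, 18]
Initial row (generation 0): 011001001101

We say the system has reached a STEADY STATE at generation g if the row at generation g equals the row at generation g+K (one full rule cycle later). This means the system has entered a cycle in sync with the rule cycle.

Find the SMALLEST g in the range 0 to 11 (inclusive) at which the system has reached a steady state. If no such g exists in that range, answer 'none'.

Answer: 3

Derivation:
Gen 0: 011001001101
Gen 1 (rule 126): 111111111111
Gen 2 (rule 137): 111111111110
Gen 3 (rule 18): 000000000001
Gen 4 (rule 126): 000000000011
Gen 5 (rule 137): 111111111010
Gen 6 (rule 18): 000000000001
Gen 7 (rule 126): 000000000011
Gen 8 (rule 137): 111111111010
Gen 9 (rule 18): 000000000001
Gen 10 (rule 126): 000000000011
Gen 11 (rule 137): 111111111010
Gen 12 (rule 18): 000000000001
Gen 13 (rule 126): 000000000011
Gen 14 (rule 137): 111111111010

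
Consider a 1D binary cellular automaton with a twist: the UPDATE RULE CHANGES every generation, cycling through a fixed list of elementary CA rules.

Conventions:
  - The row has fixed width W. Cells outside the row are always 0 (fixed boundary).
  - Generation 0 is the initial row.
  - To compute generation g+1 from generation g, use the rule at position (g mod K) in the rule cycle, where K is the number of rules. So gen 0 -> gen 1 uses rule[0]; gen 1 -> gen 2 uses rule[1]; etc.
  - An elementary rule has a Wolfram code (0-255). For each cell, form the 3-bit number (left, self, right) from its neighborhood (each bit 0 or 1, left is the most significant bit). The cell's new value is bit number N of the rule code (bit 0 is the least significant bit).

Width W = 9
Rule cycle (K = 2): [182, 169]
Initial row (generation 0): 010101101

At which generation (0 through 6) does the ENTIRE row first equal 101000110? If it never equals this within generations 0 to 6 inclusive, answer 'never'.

Answer: never

Derivation:
Gen 0: 010101101
Gen 1 (rule 182): 111110011
Gen 2 (rule 169): 111100010
Gen 3 (rule 182): 011010111
Gen 4 (rule 169): 010101110
Gen 5 (rule 182): 111110101
Gen 6 (rule 169): 111101010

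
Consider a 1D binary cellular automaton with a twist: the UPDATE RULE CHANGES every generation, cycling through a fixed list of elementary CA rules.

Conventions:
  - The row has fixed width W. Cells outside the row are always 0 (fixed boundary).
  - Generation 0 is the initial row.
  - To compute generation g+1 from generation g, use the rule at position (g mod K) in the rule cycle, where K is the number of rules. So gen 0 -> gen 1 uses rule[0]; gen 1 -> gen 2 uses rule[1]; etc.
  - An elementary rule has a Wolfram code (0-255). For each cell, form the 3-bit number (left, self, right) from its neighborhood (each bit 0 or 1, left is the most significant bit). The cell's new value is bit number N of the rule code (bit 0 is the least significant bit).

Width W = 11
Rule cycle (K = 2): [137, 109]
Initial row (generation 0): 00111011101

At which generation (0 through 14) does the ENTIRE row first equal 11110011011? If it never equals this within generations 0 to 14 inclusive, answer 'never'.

Answer: 2

Derivation:
Gen 0: 00111011101
Gen 1 (rule 137): 10110011000
Gen 2 (rule 109): 11110011011
Gen 3 (rule 137): 11100010010
Gen 4 (rule 109): 10101010010
Gen 5 (rule 137): 00000000000
Gen 6 (rule 109): 11111111111
Gen 7 (rule 137): 11111111110
Gen 8 (rule 109): 10000000010
Gen 9 (rule 137): 00111111000
Gen 10 (rule 109): 10100001011
Gen 11 (rule 137): 00001100010
Gen 12 (rule 109): 11101101010
Gen 13 (rule 137): 11001000000
Gen 14 (rule 109): 11001011111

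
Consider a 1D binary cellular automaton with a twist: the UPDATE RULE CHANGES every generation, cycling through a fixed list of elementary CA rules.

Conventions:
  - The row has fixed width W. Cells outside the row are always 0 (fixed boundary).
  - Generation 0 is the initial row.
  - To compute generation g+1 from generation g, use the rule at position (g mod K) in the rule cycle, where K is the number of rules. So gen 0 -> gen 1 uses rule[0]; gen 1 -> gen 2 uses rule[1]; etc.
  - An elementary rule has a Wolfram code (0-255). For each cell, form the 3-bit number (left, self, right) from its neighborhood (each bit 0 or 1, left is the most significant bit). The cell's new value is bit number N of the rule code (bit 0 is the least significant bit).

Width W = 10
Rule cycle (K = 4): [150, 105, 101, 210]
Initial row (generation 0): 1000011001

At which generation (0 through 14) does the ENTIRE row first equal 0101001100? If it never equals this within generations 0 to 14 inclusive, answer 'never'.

Answer: never

Derivation:
Gen 0: 1000011001
Gen 1 (rule 150): 1100100111
Gen 2 (rule 105): 1100000101
Gen 3 (rule 101): 0101110111
Gen 4 (rule 210): 1000110011
Gen 5 (rule 150): 1101001100
Gen 6 (rule 105): 1110001101
Gen 7 (rule 101): 0010100111
Gen 8 (rule 210): 0100011011
Gen 9 (rule 150): 1110100000
Gen 10 (rule 105): 1011001111
Gen 11 (rule 101): 1101000001
Gen 12 (rule 210): 0100100010
Gen 13 (rule 150): 1111110111
Gen 14 (rule 105): 1000011101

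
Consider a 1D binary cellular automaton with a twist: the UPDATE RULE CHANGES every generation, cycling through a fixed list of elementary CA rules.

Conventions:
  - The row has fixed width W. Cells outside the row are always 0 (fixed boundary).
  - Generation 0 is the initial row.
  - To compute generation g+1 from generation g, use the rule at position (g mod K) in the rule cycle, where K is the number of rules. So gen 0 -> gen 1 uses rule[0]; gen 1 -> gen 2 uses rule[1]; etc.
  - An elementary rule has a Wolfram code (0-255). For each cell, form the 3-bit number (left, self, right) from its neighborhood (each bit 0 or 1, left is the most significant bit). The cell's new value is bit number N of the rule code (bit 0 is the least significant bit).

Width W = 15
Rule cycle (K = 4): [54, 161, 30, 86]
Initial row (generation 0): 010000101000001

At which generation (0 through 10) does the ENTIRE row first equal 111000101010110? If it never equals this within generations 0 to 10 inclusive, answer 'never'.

Gen 0: 010000101000001
Gen 1 (rule 54): 111001111100011
Gen 2 (rule 161): 010000111001000
Gen 3 (rule 30): 111001100111100
Gen 4 (rule 86): 001110111000110
Gen 5 (rule 54): 010001000101001
Gen 6 (rule 161): 000100010010000
Gen 7 (rule 30): 001110111111000
Gen 8 (rule 86): 010010000001100
Gen 9 (rule 54): 111111000010010
Gen 10 (rule 161): 011110011000000

Answer: never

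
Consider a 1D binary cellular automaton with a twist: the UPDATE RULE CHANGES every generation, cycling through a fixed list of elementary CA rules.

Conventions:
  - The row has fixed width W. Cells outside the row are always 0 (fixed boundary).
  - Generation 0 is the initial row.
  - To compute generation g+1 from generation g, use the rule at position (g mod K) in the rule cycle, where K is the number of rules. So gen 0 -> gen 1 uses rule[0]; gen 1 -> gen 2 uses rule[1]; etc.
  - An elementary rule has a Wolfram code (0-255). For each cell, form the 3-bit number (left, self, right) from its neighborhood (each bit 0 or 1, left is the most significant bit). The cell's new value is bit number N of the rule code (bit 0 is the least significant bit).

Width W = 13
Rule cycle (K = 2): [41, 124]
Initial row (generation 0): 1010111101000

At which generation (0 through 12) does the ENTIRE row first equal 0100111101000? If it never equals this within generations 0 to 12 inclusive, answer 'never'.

Gen 0: 1010111101000
Gen 1 (rule 41): 0101100010011
Gen 2 (rule 124): 0111110011011
Gen 3 (rule 41): 0100000010110
Gen 4 (rule 124): 0110000011111
Gen 5 (rule 41): 0100111010000
Gen 6 (rule 124): 0110101111000
Gen 7 (rule 41): 0101011000011
Gen 8 (rule 124): 0111111100011
Gen 9 (rule 41): 0100000001010
Gen 10 (rule 124): 0110000001111
Gen 11 (rule 41): 0100111101000
Gen 12 (rule 124): 0110100111100

Answer: 11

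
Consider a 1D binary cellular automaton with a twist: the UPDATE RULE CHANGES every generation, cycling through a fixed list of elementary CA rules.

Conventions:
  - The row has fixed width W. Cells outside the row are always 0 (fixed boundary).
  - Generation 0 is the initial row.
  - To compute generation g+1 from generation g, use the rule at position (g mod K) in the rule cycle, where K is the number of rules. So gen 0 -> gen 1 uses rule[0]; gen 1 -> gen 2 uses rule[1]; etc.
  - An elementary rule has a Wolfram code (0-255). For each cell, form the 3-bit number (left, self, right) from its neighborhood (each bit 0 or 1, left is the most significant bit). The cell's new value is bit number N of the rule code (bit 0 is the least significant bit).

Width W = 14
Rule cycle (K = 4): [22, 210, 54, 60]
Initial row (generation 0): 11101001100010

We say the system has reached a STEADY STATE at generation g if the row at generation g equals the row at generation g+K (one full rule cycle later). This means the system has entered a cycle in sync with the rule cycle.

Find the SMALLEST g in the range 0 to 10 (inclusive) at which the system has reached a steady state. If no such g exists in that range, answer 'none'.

Gen 0: 11101001100010
Gen 1 (rule 22): 00001110010111
Gen 2 (rule 210): 00010111100011
Gen 3 (rule 54): 00111000010100
Gen 4 (rule 60): 00100100011110
Gen 5 (rule 22): 01111110100001
Gen 6 (rule 210): 10111110010010
Gen 7 (rule 54): 11000001111111
Gen 8 (rule 60): 10100001000000
Gen 9 (rule 22): 10110011100000
Gen 10 (rule 210): 00011101110000
Gen 11 (rule 54): 00100010001000
Gen 12 (rule 60): 00110011001100
Gen 13 (rule 22): 01001100110010
Gen 14 (rule 210): 10110111011101

Answer: none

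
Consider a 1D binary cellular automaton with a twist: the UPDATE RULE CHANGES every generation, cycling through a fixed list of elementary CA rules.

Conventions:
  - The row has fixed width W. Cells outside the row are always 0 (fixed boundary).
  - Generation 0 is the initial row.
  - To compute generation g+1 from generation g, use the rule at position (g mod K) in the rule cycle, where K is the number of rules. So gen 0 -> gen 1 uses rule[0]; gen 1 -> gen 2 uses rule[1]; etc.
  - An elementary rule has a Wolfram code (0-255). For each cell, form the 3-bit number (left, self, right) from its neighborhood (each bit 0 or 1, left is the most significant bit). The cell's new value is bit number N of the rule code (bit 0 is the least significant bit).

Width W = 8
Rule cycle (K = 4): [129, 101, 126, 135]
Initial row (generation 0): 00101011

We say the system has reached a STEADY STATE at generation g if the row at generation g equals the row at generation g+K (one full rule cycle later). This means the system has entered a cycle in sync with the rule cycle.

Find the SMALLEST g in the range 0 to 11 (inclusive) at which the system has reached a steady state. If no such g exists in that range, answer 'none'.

Gen 0: 00101011
Gen 1 (rule 129): 10000000
Gen 2 (rule 101): 10111111
Gen 3 (rule 126): 11100001
Gen 4 (rule 135): 01001111
Gen 5 (rule 129): 00000110
Gen 6 (rule 101): 11110010
Gen 7 (rule 126): 10011111
Gen 8 (rule 135): 10101110
Gen 9 (rule 129): 00000100
Gen 10 (rule 101): 11110101
Gen 11 (rule 126): 10011111
Gen 12 (rule 135): 10101110
Gen 13 (rule 129): 00000100
Gen 14 (rule 101): 11110101
Gen 15 (rule 126): 10011111

Answer: 7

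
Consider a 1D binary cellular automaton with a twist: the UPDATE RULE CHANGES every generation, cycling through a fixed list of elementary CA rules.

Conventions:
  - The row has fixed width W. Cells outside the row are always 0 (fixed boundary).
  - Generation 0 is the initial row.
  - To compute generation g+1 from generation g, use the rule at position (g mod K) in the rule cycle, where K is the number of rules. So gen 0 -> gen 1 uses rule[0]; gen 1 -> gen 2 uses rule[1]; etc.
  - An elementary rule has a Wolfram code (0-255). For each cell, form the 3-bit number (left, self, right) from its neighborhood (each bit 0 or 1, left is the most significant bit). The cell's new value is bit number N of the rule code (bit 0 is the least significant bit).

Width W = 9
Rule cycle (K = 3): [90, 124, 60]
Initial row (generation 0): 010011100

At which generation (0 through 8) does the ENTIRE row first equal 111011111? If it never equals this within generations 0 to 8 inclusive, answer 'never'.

Gen 0: 010011100
Gen 1 (rule 90): 101110110
Gen 2 (rule 124): 111011111
Gen 3 (rule 60): 100110000
Gen 4 (rule 90): 011111000
Gen 5 (rule 124): 010001100
Gen 6 (rule 60): 011001010
Gen 7 (rule 90): 111110001
Gen 8 (rule 124): 100011001

Answer: 2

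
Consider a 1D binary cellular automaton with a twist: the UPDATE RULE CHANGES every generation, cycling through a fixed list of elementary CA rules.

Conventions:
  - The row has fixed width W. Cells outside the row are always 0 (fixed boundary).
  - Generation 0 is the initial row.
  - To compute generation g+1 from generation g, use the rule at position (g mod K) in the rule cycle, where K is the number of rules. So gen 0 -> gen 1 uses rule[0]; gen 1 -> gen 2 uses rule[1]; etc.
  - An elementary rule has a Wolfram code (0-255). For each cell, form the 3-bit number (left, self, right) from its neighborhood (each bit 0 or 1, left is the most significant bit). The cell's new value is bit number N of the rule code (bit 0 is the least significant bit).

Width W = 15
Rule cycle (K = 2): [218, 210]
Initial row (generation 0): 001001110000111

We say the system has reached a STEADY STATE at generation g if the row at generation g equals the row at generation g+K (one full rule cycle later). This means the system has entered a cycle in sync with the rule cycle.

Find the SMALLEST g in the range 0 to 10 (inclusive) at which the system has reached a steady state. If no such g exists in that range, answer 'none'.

Gen 0: 001001110000111
Gen 1 (rule 218): 010111111001111
Gen 2 (rule 210): 100011111110111
Gen 3 (rule 218): 010111111110111
Gen 4 (rule 210): 100011111110011
Gen 5 (rule 218): 010111111111111
Gen 6 (rule 210): 100011111111111
Gen 7 (rule 218): 010111111111111
Gen 8 (rule 210): 100011111111111
Gen 9 (rule 218): 010111111111111
Gen 10 (rule 210): 100011111111111
Gen 11 (rule 218): 010111111111111
Gen 12 (rule 210): 100011111111111

Answer: 5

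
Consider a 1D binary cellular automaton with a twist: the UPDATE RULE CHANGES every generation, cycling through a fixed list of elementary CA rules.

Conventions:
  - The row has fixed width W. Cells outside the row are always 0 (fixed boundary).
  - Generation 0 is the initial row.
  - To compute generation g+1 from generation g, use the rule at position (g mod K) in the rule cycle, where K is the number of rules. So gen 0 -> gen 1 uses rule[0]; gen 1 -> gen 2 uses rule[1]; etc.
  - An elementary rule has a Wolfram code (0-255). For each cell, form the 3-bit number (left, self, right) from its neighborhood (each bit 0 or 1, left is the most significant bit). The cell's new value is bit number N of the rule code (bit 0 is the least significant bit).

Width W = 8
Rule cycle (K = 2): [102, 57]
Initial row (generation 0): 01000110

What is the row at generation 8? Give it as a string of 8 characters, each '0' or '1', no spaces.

Gen 0: 01000110
Gen 1 (rule 102): 11001010
Gen 2 (rule 57): 10100101
Gen 3 (rule 102): 11101111
Gen 4 (rule 57): 10011000
Gen 5 (rule 102): 10101000
Gen 6 (rule 57): 01010111
Gen 7 (rule 102): 11111001
Gen 8 (rule 57): 10000100

Answer: 10000100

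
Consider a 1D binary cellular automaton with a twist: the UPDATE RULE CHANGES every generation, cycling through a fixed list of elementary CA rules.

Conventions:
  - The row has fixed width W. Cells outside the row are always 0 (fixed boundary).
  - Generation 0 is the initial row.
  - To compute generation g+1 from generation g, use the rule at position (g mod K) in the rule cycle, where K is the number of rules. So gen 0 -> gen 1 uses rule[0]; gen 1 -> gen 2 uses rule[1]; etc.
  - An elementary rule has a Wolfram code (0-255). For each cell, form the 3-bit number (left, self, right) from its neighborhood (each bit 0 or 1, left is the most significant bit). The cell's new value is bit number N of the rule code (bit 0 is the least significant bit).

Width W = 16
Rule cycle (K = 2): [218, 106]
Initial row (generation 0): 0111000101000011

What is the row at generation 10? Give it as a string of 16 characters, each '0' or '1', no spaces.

Answer: 1110110100001010

Derivation:
Gen 0: 0111000101000011
Gen 1 (rule 218): 1111101000100111
Gen 2 (rule 106): 1000110001001101
Gen 3 (rule 218): 0101111010111100
Gen 4 (rule 106): 1011001101100100
Gen 5 (rule 218): 0011111101111010
Gen 6 (rule 106): 0110000111001100
Gen 7 (rule 218): 1111001111111110
Gen 8 (rule 106): 1001011000000010
Gen 9 (rule 218): 0110011100000101
Gen 10 (rule 106): 1110110100001010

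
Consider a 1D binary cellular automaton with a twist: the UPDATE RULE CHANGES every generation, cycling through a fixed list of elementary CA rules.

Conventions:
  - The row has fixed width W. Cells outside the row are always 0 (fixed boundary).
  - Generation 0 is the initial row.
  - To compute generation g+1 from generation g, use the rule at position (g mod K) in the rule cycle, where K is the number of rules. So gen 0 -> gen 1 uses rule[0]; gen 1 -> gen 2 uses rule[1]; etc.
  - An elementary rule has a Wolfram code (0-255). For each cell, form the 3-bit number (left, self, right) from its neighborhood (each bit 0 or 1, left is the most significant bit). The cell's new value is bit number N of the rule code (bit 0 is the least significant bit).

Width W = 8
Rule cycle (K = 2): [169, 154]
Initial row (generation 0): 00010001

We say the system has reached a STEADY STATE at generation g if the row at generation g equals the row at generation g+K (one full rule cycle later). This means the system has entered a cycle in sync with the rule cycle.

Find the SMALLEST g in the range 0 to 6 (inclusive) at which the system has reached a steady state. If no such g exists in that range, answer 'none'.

Answer: none

Derivation:
Gen 0: 00010001
Gen 1 (rule 169): 11000100
Gen 2 (rule 154): 10101010
Gen 3 (rule 169): 01010100
Gen 4 (rule 154): 10000010
Gen 5 (rule 169): 00111000
Gen 6 (rule 154): 01110100
Gen 7 (rule 169): 01101001
Gen 8 (rule 154): 11000110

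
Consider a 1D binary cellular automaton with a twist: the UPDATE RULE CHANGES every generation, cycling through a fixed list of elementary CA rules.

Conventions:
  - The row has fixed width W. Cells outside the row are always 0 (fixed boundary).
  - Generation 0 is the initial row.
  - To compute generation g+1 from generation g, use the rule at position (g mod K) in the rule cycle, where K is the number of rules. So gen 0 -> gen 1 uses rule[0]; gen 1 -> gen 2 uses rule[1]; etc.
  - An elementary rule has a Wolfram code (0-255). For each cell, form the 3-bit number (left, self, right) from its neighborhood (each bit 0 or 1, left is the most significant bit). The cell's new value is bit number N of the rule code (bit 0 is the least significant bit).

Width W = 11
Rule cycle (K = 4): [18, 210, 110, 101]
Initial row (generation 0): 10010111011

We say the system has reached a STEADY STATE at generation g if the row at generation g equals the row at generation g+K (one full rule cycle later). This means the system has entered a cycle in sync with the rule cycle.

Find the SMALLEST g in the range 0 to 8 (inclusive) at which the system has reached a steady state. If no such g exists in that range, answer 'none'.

Answer: 3

Derivation:
Gen 0: 10010111011
Gen 1 (rule 18): 01100000000
Gen 2 (rule 210): 10110000000
Gen 3 (rule 110): 11110000000
Gen 4 (rule 101): 00010111111
Gen 5 (rule 18): 00100000000
Gen 6 (rule 210): 01010000000
Gen 7 (rule 110): 11110000000
Gen 8 (rule 101): 00010111111
Gen 9 (rule 18): 00100000000
Gen 10 (rule 210): 01010000000
Gen 11 (rule 110): 11110000000
Gen 12 (rule 101): 00010111111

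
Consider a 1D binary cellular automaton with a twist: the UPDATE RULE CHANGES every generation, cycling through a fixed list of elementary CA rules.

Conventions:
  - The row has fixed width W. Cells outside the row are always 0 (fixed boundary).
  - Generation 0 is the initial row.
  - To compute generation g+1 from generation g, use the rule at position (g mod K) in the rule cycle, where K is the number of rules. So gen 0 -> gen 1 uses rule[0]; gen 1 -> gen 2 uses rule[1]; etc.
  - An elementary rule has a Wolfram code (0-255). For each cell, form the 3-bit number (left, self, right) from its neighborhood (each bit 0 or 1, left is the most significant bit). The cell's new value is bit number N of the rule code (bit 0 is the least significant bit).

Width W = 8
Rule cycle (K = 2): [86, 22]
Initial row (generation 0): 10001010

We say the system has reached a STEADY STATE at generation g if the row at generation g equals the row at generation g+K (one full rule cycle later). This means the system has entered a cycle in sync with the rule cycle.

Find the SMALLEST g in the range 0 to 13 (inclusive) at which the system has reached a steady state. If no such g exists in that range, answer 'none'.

Gen 0: 10001010
Gen 1 (rule 86): 11011011
Gen 2 (rule 22): 00000000
Gen 3 (rule 86): 00000000
Gen 4 (rule 22): 00000000
Gen 5 (rule 86): 00000000
Gen 6 (rule 22): 00000000
Gen 7 (rule 86): 00000000
Gen 8 (rule 22): 00000000
Gen 9 (rule 86): 00000000
Gen 10 (rule 22): 00000000
Gen 11 (rule 86): 00000000
Gen 12 (rule 22): 00000000
Gen 13 (rule 86): 00000000
Gen 14 (rule 22): 00000000
Gen 15 (rule 86): 00000000

Answer: 2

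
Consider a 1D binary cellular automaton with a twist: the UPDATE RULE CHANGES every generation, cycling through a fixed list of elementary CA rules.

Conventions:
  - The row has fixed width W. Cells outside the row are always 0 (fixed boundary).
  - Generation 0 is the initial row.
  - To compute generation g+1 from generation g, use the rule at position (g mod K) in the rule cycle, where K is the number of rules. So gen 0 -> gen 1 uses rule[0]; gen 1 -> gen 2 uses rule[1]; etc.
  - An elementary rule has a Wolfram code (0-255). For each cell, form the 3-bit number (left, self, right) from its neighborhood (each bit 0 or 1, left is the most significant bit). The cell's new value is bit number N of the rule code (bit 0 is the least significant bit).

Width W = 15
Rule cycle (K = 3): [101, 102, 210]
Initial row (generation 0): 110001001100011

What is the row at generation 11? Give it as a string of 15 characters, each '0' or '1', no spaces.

Answer: 110100010111011

Derivation:
Gen 0: 110001001100011
Gen 1 (rule 101): 010101000101001
Gen 2 (rule 102): 111111001111011
Gen 3 (rule 210): 011111110111001
Gen 4 (rule 101): 000000011001001
Gen 5 (rule 102): 000000101011011
Gen 6 (rule 210): 000001000001001
Gen 7 (rule 101): 111101011101001
Gen 8 (rule 102): 000111100111011
Gen 9 (rule 210): 001011111011001
Gen 10 (rule 101): 101100001101001
Gen 11 (rule 102): 110100010111011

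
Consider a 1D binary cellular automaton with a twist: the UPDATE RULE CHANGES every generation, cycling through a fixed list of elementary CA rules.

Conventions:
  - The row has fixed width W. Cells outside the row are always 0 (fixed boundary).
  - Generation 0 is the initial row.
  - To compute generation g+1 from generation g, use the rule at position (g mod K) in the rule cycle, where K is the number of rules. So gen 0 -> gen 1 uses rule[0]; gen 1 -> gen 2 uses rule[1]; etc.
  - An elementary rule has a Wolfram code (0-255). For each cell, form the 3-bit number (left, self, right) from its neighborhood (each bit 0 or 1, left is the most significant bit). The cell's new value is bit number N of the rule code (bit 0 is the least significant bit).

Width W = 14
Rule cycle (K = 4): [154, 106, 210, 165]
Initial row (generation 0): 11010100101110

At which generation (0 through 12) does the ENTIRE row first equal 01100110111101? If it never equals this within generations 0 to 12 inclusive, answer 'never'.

Gen 0: 11010100101110
Gen 1 (rule 154): 10000011001101
Gen 2 (rule 106): 00000111011110
Gen 3 (rule 210): 00001011001111
Gen 4 (rule 165): 11101100000110
Gen 5 (rule 154): 11001010001101
Gen 6 (rule 106): 11010100011110
Gen 7 (rule 210): 01000010101111
Gen 8 (rule 165): 01011011110110
Gen 9 (rule 154): 10010011100101
Gen 10 (rule 106): 00100110101010
Gen 11 (rule 210): 01011010000001
Gen 12 (rule 165): 01100110111101

Answer: 12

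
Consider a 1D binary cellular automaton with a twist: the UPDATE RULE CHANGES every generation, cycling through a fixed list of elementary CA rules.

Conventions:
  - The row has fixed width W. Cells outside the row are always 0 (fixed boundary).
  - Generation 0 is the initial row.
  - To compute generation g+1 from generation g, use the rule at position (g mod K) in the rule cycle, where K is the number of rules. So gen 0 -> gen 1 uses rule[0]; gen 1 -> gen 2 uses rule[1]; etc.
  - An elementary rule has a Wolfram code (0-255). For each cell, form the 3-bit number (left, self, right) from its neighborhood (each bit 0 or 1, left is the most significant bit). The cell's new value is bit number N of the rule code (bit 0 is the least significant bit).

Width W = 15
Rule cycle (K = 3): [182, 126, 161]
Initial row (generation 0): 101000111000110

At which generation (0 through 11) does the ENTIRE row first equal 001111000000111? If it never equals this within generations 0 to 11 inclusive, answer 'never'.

Gen 0: 101000111000110
Gen 1 (rule 182): 111101010101001
Gen 2 (rule 126): 100111111111111
Gen 3 (rule 161): 000011111111110
Gen 4 (rule 182): 000101111111101
Gen 5 (rule 126): 001111000000111
Gen 6 (rule 161): 100110011110010
Gen 7 (rule 182): 111001101101111
Gen 8 (rule 126): 101111111111001
Gen 9 (rule 161): 010111111110000
Gen 10 (rule 182): 111011111101000
Gen 11 (rule 126): 101110000111100

Answer: 5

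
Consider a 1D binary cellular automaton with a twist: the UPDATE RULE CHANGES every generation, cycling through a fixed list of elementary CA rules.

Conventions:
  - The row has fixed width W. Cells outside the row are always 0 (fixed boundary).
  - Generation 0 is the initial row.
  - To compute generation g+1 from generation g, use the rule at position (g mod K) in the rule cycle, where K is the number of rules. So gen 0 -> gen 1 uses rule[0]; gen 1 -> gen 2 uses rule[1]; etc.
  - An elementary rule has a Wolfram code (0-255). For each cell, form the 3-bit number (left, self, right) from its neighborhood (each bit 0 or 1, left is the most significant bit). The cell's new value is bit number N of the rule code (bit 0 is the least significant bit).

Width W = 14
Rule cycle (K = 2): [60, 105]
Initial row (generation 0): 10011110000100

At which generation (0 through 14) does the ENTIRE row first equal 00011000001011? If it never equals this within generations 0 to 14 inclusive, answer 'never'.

Gen 0: 10011110000100
Gen 1 (rule 60): 11010001000110
Gen 2 (rule 105): 11100100010110
Gen 3 (rule 60): 10010110011101
Gen 4 (rule 105): 00001110010110
Gen 5 (rule 60): 00001001011101
Gen 6 (rule 105): 11100000110110
Gen 7 (rule 60): 10010000101101
Gen 8 (rule 105): 00000110011110
Gen 9 (rule 60): 00000101010001
Gen 10 (rule 105): 11110010100100
Gen 11 (rule 60): 10001011110110
Gen 12 (rule 105): 00100110011110
Gen 13 (rule 60): 00110101010001
Gen 14 (rule 105): 10111010100100

Answer: never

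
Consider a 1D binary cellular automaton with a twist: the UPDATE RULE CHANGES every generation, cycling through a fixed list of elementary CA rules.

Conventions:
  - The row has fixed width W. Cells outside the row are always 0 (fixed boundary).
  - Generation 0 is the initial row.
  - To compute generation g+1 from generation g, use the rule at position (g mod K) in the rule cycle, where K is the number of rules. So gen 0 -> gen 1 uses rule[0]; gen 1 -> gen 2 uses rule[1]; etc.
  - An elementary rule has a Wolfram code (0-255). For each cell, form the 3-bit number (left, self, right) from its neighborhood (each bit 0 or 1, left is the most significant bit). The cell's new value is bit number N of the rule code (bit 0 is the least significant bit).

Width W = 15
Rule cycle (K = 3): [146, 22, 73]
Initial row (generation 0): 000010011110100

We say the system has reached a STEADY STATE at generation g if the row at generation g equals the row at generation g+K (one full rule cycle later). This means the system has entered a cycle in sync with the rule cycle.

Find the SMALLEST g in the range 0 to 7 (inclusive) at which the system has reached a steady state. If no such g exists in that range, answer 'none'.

Answer: none

Derivation:
Gen 0: 000010011110100
Gen 1 (rule 146): 000101101100010
Gen 2 (rule 22): 001100000010111
Gen 3 (rule 73): 101101111000101
Gen 4 (rule 146): 000000110101000
Gen 5 (rule 22): 000001000101100
Gen 6 (rule 73): 111100010001101
Gen 7 (rule 146): 011010101010000
Gen 8 (rule 22): 100010101011000
Gen 9 (rule 73): 001000000011011
Gen 10 (rule 146): 010100000100000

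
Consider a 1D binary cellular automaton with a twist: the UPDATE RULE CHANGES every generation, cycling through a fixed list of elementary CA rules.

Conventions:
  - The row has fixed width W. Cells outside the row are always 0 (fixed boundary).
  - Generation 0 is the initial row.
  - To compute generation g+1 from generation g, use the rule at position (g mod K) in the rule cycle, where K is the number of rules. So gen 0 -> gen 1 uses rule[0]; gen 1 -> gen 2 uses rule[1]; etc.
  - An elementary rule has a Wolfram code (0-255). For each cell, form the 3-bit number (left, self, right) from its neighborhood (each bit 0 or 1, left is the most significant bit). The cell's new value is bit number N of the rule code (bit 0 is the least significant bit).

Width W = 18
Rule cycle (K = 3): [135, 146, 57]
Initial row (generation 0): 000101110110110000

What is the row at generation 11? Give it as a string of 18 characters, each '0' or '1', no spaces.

Answer: 101011000010010000

Derivation:
Gen 0: 000101110110110000
Gen 1 (rule 135): 111100100000000111
Gen 2 (rule 146): 011011010000001010
Gen 3 (rule 57): 010110101111100101
Gen 4 (rule 135): 110000100111001101
Gen 5 (rule 146): 001001011010110000
Gen 6 (rule 57): 100100110101101111
Gen 7 (rule 135): 101101000100000110
Gen 8 (rule 146): 000000101010001001
Gen 9 (rule 57): 111110010101100100
Gen 10 (rule 135): 011100110100001101
Gen 11 (rule 146): 101011000010010000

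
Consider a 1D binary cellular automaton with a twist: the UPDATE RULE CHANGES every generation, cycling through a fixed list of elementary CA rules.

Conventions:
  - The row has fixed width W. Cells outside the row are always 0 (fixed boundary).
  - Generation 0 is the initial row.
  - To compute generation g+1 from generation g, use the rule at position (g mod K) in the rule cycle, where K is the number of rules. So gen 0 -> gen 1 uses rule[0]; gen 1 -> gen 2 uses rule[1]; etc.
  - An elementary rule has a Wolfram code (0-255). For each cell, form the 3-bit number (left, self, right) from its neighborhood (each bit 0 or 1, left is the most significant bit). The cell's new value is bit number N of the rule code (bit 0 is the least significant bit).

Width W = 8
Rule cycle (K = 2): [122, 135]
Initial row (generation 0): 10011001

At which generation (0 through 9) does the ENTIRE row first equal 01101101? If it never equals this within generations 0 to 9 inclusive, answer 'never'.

Answer: never

Derivation:
Gen 0: 10011001
Gen 1 (rule 122): 01111110
Gen 2 (rule 135): 10111100
Gen 3 (rule 122): 01100110
Gen 4 (rule 135): 10001000
Gen 5 (rule 122): 01010100
Gen 6 (rule 135): 11010101
Gen 7 (rule 122): 11101010
Gen 8 (rule 135): 01001010
Gen 9 (rule 122): 10110101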